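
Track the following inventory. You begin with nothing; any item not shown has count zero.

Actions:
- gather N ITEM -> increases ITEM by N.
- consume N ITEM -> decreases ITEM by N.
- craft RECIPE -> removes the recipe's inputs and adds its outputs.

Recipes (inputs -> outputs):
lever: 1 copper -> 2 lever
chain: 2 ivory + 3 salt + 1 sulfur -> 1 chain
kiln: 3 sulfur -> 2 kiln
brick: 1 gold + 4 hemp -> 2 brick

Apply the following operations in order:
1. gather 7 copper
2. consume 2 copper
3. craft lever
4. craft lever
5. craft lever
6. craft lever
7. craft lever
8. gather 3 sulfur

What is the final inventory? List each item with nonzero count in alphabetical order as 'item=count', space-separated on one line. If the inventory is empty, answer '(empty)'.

After 1 (gather 7 copper): copper=7
After 2 (consume 2 copper): copper=5
After 3 (craft lever): copper=4 lever=2
After 4 (craft lever): copper=3 lever=4
After 5 (craft lever): copper=2 lever=6
After 6 (craft lever): copper=1 lever=8
After 7 (craft lever): lever=10
After 8 (gather 3 sulfur): lever=10 sulfur=3

Answer: lever=10 sulfur=3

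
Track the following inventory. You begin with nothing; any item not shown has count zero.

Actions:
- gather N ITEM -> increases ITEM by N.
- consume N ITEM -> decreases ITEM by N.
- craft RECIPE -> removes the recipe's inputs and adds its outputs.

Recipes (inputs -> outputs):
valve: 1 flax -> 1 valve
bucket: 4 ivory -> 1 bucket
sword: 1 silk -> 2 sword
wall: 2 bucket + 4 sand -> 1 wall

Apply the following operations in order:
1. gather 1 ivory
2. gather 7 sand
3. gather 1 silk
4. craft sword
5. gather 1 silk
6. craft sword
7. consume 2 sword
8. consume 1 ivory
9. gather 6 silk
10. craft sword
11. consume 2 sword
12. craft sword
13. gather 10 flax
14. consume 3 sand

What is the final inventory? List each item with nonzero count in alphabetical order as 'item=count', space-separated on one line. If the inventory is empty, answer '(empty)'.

Answer: flax=10 sand=4 silk=4 sword=4

Derivation:
After 1 (gather 1 ivory): ivory=1
After 2 (gather 7 sand): ivory=1 sand=7
After 3 (gather 1 silk): ivory=1 sand=7 silk=1
After 4 (craft sword): ivory=1 sand=7 sword=2
After 5 (gather 1 silk): ivory=1 sand=7 silk=1 sword=2
After 6 (craft sword): ivory=1 sand=7 sword=4
After 7 (consume 2 sword): ivory=1 sand=7 sword=2
After 8 (consume 1 ivory): sand=7 sword=2
After 9 (gather 6 silk): sand=7 silk=6 sword=2
After 10 (craft sword): sand=7 silk=5 sword=4
After 11 (consume 2 sword): sand=7 silk=5 sword=2
After 12 (craft sword): sand=7 silk=4 sword=4
After 13 (gather 10 flax): flax=10 sand=7 silk=4 sword=4
After 14 (consume 3 sand): flax=10 sand=4 silk=4 sword=4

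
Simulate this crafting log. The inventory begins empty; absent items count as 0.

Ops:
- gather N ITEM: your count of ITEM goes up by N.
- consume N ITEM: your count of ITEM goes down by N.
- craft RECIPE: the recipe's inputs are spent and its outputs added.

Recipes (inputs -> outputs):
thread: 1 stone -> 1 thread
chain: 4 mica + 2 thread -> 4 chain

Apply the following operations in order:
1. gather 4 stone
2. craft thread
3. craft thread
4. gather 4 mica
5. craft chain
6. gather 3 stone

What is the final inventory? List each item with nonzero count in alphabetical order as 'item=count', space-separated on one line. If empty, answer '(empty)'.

Answer: chain=4 stone=5

Derivation:
After 1 (gather 4 stone): stone=4
After 2 (craft thread): stone=3 thread=1
After 3 (craft thread): stone=2 thread=2
After 4 (gather 4 mica): mica=4 stone=2 thread=2
After 5 (craft chain): chain=4 stone=2
After 6 (gather 3 stone): chain=4 stone=5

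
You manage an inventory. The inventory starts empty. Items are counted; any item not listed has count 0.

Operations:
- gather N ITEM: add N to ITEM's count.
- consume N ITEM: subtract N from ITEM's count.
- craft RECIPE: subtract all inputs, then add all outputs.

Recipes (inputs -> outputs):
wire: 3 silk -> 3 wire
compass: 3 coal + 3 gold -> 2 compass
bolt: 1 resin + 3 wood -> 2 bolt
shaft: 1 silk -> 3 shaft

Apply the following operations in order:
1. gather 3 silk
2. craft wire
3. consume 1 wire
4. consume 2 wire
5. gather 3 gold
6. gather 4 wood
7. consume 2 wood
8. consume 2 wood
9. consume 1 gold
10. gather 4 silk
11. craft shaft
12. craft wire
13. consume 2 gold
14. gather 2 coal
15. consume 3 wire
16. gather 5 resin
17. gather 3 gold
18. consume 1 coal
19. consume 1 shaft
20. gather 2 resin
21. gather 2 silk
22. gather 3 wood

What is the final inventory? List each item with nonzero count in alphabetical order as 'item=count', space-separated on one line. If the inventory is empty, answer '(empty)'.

Answer: coal=1 gold=3 resin=7 shaft=2 silk=2 wood=3

Derivation:
After 1 (gather 3 silk): silk=3
After 2 (craft wire): wire=3
After 3 (consume 1 wire): wire=2
After 4 (consume 2 wire): (empty)
After 5 (gather 3 gold): gold=3
After 6 (gather 4 wood): gold=3 wood=4
After 7 (consume 2 wood): gold=3 wood=2
After 8 (consume 2 wood): gold=3
After 9 (consume 1 gold): gold=2
After 10 (gather 4 silk): gold=2 silk=4
After 11 (craft shaft): gold=2 shaft=3 silk=3
After 12 (craft wire): gold=2 shaft=3 wire=3
After 13 (consume 2 gold): shaft=3 wire=3
After 14 (gather 2 coal): coal=2 shaft=3 wire=3
After 15 (consume 3 wire): coal=2 shaft=3
After 16 (gather 5 resin): coal=2 resin=5 shaft=3
After 17 (gather 3 gold): coal=2 gold=3 resin=5 shaft=3
After 18 (consume 1 coal): coal=1 gold=3 resin=5 shaft=3
After 19 (consume 1 shaft): coal=1 gold=3 resin=5 shaft=2
After 20 (gather 2 resin): coal=1 gold=3 resin=7 shaft=2
After 21 (gather 2 silk): coal=1 gold=3 resin=7 shaft=2 silk=2
After 22 (gather 3 wood): coal=1 gold=3 resin=7 shaft=2 silk=2 wood=3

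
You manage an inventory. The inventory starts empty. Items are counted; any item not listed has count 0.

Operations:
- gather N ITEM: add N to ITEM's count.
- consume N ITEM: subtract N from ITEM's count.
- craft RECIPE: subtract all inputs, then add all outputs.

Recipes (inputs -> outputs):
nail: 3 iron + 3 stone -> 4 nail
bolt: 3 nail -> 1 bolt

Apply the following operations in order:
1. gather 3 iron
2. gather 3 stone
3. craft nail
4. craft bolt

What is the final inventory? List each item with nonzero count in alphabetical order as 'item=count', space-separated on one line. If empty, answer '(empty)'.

Answer: bolt=1 nail=1

Derivation:
After 1 (gather 3 iron): iron=3
After 2 (gather 3 stone): iron=3 stone=3
After 3 (craft nail): nail=4
After 4 (craft bolt): bolt=1 nail=1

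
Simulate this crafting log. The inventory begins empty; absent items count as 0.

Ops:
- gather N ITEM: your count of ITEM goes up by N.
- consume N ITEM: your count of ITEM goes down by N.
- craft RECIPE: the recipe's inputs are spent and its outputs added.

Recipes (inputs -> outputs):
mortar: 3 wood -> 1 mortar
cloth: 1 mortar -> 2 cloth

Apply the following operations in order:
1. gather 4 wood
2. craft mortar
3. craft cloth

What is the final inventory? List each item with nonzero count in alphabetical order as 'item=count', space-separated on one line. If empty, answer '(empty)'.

After 1 (gather 4 wood): wood=4
After 2 (craft mortar): mortar=1 wood=1
After 3 (craft cloth): cloth=2 wood=1

Answer: cloth=2 wood=1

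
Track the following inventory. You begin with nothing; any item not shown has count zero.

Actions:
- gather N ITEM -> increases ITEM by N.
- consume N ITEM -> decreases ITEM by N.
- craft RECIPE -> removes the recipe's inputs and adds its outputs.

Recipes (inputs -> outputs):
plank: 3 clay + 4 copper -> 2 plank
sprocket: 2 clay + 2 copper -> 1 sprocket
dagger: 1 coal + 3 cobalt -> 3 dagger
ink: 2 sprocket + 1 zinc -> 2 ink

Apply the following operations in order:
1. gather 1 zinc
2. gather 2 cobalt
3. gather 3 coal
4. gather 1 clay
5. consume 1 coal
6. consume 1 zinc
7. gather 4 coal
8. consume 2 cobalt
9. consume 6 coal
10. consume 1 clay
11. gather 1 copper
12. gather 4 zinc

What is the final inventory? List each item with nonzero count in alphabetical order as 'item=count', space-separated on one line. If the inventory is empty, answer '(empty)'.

After 1 (gather 1 zinc): zinc=1
After 2 (gather 2 cobalt): cobalt=2 zinc=1
After 3 (gather 3 coal): coal=3 cobalt=2 zinc=1
After 4 (gather 1 clay): clay=1 coal=3 cobalt=2 zinc=1
After 5 (consume 1 coal): clay=1 coal=2 cobalt=2 zinc=1
After 6 (consume 1 zinc): clay=1 coal=2 cobalt=2
After 7 (gather 4 coal): clay=1 coal=6 cobalt=2
After 8 (consume 2 cobalt): clay=1 coal=6
After 9 (consume 6 coal): clay=1
After 10 (consume 1 clay): (empty)
After 11 (gather 1 copper): copper=1
After 12 (gather 4 zinc): copper=1 zinc=4

Answer: copper=1 zinc=4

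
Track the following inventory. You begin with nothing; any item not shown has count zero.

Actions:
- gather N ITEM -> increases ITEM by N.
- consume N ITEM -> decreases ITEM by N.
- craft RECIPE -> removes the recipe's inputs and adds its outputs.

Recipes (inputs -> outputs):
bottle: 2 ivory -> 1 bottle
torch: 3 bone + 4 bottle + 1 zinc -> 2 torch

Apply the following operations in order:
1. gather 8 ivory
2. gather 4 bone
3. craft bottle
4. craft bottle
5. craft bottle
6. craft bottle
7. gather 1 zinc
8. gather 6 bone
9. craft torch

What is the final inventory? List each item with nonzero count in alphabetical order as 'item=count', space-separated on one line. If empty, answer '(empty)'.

Answer: bone=7 torch=2

Derivation:
After 1 (gather 8 ivory): ivory=8
After 2 (gather 4 bone): bone=4 ivory=8
After 3 (craft bottle): bone=4 bottle=1 ivory=6
After 4 (craft bottle): bone=4 bottle=2 ivory=4
After 5 (craft bottle): bone=4 bottle=3 ivory=2
After 6 (craft bottle): bone=4 bottle=4
After 7 (gather 1 zinc): bone=4 bottle=4 zinc=1
After 8 (gather 6 bone): bone=10 bottle=4 zinc=1
After 9 (craft torch): bone=7 torch=2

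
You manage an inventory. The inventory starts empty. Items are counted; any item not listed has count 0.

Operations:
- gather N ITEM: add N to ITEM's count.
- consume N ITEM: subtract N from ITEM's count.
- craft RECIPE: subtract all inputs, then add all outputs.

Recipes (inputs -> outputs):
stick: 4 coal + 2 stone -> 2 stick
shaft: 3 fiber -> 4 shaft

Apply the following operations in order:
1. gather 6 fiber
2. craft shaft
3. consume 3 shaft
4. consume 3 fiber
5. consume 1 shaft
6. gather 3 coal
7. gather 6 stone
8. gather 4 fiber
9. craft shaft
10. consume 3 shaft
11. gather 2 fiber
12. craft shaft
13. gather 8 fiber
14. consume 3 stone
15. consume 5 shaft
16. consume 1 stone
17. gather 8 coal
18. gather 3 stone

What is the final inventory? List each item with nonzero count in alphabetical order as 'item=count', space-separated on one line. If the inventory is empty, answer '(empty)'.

Answer: coal=11 fiber=8 stone=5

Derivation:
After 1 (gather 6 fiber): fiber=6
After 2 (craft shaft): fiber=3 shaft=4
After 3 (consume 3 shaft): fiber=3 shaft=1
After 4 (consume 3 fiber): shaft=1
After 5 (consume 1 shaft): (empty)
After 6 (gather 3 coal): coal=3
After 7 (gather 6 stone): coal=3 stone=6
After 8 (gather 4 fiber): coal=3 fiber=4 stone=6
After 9 (craft shaft): coal=3 fiber=1 shaft=4 stone=6
After 10 (consume 3 shaft): coal=3 fiber=1 shaft=1 stone=6
After 11 (gather 2 fiber): coal=3 fiber=3 shaft=1 stone=6
After 12 (craft shaft): coal=3 shaft=5 stone=6
After 13 (gather 8 fiber): coal=3 fiber=8 shaft=5 stone=6
After 14 (consume 3 stone): coal=3 fiber=8 shaft=5 stone=3
After 15 (consume 5 shaft): coal=3 fiber=8 stone=3
After 16 (consume 1 stone): coal=3 fiber=8 stone=2
After 17 (gather 8 coal): coal=11 fiber=8 stone=2
After 18 (gather 3 stone): coal=11 fiber=8 stone=5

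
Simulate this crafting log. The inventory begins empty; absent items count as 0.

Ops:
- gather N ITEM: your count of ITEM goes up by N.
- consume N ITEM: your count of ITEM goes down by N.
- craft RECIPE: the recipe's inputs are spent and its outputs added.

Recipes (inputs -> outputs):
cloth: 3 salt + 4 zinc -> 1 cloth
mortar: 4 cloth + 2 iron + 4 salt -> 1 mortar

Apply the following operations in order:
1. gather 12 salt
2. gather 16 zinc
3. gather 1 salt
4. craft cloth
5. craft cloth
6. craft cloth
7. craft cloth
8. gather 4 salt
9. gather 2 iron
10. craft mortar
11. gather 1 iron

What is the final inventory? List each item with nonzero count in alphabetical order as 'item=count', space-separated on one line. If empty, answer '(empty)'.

Answer: iron=1 mortar=1 salt=1

Derivation:
After 1 (gather 12 salt): salt=12
After 2 (gather 16 zinc): salt=12 zinc=16
After 3 (gather 1 salt): salt=13 zinc=16
After 4 (craft cloth): cloth=1 salt=10 zinc=12
After 5 (craft cloth): cloth=2 salt=7 zinc=8
After 6 (craft cloth): cloth=3 salt=4 zinc=4
After 7 (craft cloth): cloth=4 salt=1
After 8 (gather 4 salt): cloth=4 salt=5
After 9 (gather 2 iron): cloth=4 iron=2 salt=5
After 10 (craft mortar): mortar=1 salt=1
After 11 (gather 1 iron): iron=1 mortar=1 salt=1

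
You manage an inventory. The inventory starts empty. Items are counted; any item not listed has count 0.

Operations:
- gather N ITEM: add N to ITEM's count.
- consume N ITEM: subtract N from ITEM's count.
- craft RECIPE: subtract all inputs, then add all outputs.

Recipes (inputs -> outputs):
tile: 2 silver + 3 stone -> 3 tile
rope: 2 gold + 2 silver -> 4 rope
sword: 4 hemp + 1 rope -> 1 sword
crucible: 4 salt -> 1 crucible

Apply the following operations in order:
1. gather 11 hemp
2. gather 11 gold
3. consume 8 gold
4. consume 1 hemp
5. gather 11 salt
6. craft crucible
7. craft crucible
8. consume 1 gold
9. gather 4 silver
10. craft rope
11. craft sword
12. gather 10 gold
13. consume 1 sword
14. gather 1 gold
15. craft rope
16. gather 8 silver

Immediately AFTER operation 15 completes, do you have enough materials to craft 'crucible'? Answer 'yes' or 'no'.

After 1 (gather 11 hemp): hemp=11
After 2 (gather 11 gold): gold=11 hemp=11
After 3 (consume 8 gold): gold=3 hemp=11
After 4 (consume 1 hemp): gold=3 hemp=10
After 5 (gather 11 salt): gold=3 hemp=10 salt=11
After 6 (craft crucible): crucible=1 gold=3 hemp=10 salt=7
After 7 (craft crucible): crucible=2 gold=3 hemp=10 salt=3
After 8 (consume 1 gold): crucible=2 gold=2 hemp=10 salt=3
After 9 (gather 4 silver): crucible=2 gold=2 hemp=10 salt=3 silver=4
After 10 (craft rope): crucible=2 hemp=10 rope=4 salt=3 silver=2
After 11 (craft sword): crucible=2 hemp=6 rope=3 salt=3 silver=2 sword=1
After 12 (gather 10 gold): crucible=2 gold=10 hemp=6 rope=3 salt=3 silver=2 sword=1
After 13 (consume 1 sword): crucible=2 gold=10 hemp=6 rope=3 salt=3 silver=2
After 14 (gather 1 gold): crucible=2 gold=11 hemp=6 rope=3 salt=3 silver=2
After 15 (craft rope): crucible=2 gold=9 hemp=6 rope=7 salt=3

Answer: no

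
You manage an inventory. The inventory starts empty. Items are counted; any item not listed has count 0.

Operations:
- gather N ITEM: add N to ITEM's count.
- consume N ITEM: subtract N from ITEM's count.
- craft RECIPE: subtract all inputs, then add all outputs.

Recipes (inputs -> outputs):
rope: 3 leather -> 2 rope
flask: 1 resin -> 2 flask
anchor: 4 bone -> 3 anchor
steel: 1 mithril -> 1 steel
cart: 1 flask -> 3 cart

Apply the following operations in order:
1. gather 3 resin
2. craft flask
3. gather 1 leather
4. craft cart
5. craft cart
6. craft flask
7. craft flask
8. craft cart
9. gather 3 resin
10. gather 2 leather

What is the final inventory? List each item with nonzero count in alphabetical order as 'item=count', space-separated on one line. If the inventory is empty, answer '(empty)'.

Answer: cart=9 flask=3 leather=3 resin=3

Derivation:
After 1 (gather 3 resin): resin=3
After 2 (craft flask): flask=2 resin=2
After 3 (gather 1 leather): flask=2 leather=1 resin=2
After 4 (craft cart): cart=3 flask=1 leather=1 resin=2
After 5 (craft cart): cart=6 leather=1 resin=2
After 6 (craft flask): cart=6 flask=2 leather=1 resin=1
After 7 (craft flask): cart=6 flask=4 leather=1
After 8 (craft cart): cart=9 flask=3 leather=1
After 9 (gather 3 resin): cart=9 flask=3 leather=1 resin=3
After 10 (gather 2 leather): cart=9 flask=3 leather=3 resin=3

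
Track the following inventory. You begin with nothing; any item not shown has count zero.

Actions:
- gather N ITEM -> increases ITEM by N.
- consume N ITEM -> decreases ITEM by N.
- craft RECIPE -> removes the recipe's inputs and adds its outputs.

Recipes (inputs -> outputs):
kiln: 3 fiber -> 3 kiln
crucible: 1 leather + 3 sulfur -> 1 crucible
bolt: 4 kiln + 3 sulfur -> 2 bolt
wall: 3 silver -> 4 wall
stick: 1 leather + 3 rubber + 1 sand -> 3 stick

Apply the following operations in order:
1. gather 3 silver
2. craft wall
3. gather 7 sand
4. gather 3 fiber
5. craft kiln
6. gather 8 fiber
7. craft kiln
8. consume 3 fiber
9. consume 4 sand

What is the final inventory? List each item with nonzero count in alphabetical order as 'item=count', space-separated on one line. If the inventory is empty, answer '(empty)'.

Answer: fiber=2 kiln=6 sand=3 wall=4

Derivation:
After 1 (gather 3 silver): silver=3
After 2 (craft wall): wall=4
After 3 (gather 7 sand): sand=7 wall=4
After 4 (gather 3 fiber): fiber=3 sand=7 wall=4
After 5 (craft kiln): kiln=3 sand=7 wall=4
After 6 (gather 8 fiber): fiber=8 kiln=3 sand=7 wall=4
After 7 (craft kiln): fiber=5 kiln=6 sand=7 wall=4
After 8 (consume 3 fiber): fiber=2 kiln=6 sand=7 wall=4
After 9 (consume 4 sand): fiber=2 kiln=6 sand=3 wall=4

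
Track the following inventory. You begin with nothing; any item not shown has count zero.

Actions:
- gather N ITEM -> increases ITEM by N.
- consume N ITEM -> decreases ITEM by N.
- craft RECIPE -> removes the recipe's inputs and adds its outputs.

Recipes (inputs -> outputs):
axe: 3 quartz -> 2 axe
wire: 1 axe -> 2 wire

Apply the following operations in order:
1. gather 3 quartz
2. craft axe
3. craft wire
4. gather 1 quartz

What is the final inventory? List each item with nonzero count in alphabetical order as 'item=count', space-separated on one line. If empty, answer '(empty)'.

After 1 (gather 3 quartz): quartz=3
After 2 (craft axe): axe=2
After 3 (craft wire): axe=1 wire=2
After 4 (gather 1 quartz): axe=1 quartz=1 wire=2

Answer: axe=1 quartz=1 wire=2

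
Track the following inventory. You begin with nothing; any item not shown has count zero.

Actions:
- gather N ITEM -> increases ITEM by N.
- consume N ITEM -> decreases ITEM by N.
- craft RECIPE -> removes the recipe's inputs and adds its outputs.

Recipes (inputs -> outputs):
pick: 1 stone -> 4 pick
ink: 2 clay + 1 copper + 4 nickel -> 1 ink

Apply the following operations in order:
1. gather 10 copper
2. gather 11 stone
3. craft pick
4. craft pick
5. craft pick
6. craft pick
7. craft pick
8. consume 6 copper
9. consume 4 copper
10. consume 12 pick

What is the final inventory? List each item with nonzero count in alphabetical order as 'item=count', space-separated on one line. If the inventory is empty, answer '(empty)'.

After 1 (gather 10 copper): copper=10
After 2 (gather 11 stone): copper=10 stone=11
After 3 (craft pick): copper=10 pick=4 stone=10
After 4 (craft pick): copper=10 pick=8 stone=9
After 5 (craft pick): copper=10 pick=12 stone=8
After 6 (craft pick): copper=10 pick=16 stone=7
After 7 (craft pick): copper=10 pick=20 stone=6
After 8 (consume 6 copper): copper=4 pick=20 stone=6
After 9 (consume 4 copper): pick=20 stone=6
After 10 (consume 12 pick): pick=8 stone=6

Answer: pick=8 stone=6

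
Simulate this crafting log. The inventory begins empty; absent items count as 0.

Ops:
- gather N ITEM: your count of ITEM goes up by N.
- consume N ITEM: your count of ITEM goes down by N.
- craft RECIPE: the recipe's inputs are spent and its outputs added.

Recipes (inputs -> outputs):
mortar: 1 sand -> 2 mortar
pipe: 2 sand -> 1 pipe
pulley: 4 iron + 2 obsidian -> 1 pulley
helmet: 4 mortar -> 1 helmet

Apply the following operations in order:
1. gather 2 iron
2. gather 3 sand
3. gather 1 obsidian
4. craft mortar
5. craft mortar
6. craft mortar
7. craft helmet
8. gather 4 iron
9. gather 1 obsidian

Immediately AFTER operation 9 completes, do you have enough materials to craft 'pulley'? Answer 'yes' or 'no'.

Answer: yes

Derivation:
After 1 (gather 2 iron): iron=2
After 2 (gather 3 sand): iron=2 sand=3
After 3 (gather 1 obsidian): iron=2 obsidian=1 sand=3
After 4 (craft mortar): iron=2 mortar=2 obsidian=1 sand=2
After 5 (craft mortar): iron=2 mortar=4 obsidian=1 sand=1
After 6 (craft mortar): iron=2 mortar=6 obsidian=1
After 7 (craft helmet): helmet=1 iron=2 mortar=2 obsidian=1
After 8 (gather 4 iron): helmet=1 iron=6 mortar=2 obsidian=1
After 9 (gather 1 obsidian): helmet=1 iron=6 mortar=2 obsidian=2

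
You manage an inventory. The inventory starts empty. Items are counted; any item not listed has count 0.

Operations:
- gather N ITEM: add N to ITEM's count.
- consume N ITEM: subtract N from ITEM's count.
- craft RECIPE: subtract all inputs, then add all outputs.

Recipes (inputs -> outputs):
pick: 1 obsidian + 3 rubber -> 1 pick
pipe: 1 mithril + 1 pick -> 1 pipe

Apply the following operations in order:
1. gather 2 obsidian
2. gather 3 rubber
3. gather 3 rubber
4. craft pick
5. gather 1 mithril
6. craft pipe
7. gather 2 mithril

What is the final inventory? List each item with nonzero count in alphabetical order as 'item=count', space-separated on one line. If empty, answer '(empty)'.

After 1 (gather 2 obsidian): obsidian=2
After 2 (gather 3 rubber): obsidian=2 rubber=3
After 3 (gather 3 rubber): obsidian=2 rubber=6
After 4 (craft pick): obsidian=1 pick=1 rubber=3
After 5 (gather 1 mithril): mithril=1 obsidian=1 pick=1 rubber=3
After 6 (craft pipe): obsidian=1 pipe=1 rubber=3
After 7 (gather 2 mithril): mithril=2 obsidian=1 pipe=1 rubber=3

Answer: mithril=2 obsidian=1 pipe=1 rubber=3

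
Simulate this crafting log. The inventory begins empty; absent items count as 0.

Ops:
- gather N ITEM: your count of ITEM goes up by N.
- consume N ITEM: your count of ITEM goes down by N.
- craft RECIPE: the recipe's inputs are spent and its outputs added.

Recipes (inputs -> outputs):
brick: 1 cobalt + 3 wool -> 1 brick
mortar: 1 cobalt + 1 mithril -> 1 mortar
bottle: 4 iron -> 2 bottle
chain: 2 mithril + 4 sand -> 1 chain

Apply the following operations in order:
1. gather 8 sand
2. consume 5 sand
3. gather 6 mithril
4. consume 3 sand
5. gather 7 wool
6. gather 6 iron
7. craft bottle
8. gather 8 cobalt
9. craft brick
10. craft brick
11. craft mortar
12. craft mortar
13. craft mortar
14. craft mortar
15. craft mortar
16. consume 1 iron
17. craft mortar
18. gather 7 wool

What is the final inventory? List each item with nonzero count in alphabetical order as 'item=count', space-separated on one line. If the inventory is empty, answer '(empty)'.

After 1 (gather 8 sand): sand=8
After 2 (consume 5 sand): sand=3
After 3 (gather 6 mithril): mithril=6 sand=3
After 4 (consume 3 sand): mithril=6
After 5 (gather 7 wool): mithril=6 wool=7
After 6 (gather 6 iron): iron=6 mithril=6 wool=7
After 7 (craft bottle): bottle=2 iron=2 mithril=6 wool=7
After 8 (gather 8 cobalt): bottle=2 cobalt=8 iron=2 mithril=6 wool=7
After 9 (craft brick): bottle=2 brick=1 cobalt=7 iron=2 mithril=6 wool=4
After 10 (craft brick): bottle=2 brick=2 cobalt=6 iron=2 mithril=6 wool=1
After 11 (craft mortar): bottle=2 brick=2 cobalt=5 iron=2 mithril=5 mortar=1 wool=1
After 12 (craft mortar): bottle=2 brick=2 cobalt=4 iron=2 mithril=4 mortar=2 wool=1
After 13 (craft mortar): bottle=2 brick=2 cobalt=3 iron=2 mithril=3 mortar=3 wool=1
After 14 (craft mortar): bottle=2 brick=2 cobalt=2 iron=2 mithril=2 mortar=4 wool=1
After 15 (craft mortar): bottle=2 brick=2 cobalt=1 iron=2 mithril=1 mortar=5 wool=1
After 16 (consume 1 iron): bottle=2 brick=2 cobalt=1 iron=1 mithril=1 mortar=5 wool=1
After 17 (craft mortar): bottle=2 brick=2 iron=1 mortar=6 wool=1
After 18 (gather 7 wool): bottle=2 brick=2 iron=1 mortar=6 wool=8

Answer: bottle=2 brick=2 iron=1 mortar=6 wool=8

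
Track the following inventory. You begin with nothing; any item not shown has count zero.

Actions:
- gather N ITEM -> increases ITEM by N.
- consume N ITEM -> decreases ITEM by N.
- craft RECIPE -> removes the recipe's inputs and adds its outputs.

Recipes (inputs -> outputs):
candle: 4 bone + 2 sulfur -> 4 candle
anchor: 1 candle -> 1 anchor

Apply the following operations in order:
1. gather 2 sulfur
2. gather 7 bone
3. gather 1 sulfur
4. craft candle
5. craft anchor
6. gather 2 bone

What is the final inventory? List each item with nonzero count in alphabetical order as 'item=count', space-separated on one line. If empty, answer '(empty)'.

After 1 (gather 2 sulfur): sulfur=2
After 2 (gather 7 bone): bone=7 sulfur=2
After 3 (gather 1 sulfur): bone=7 sulfur=3
After 4 (craft candle): bone=3 candle=4 sulfur=1
After 5 (craft anchor): anchor=1 bone=3 candle=3 sulfur=1
After 6 (gather 2 bone): anchor=1 bone=5 candle=3 sulfur=1

Answer: anchor=1 bone=5 candle=3 sulfur=1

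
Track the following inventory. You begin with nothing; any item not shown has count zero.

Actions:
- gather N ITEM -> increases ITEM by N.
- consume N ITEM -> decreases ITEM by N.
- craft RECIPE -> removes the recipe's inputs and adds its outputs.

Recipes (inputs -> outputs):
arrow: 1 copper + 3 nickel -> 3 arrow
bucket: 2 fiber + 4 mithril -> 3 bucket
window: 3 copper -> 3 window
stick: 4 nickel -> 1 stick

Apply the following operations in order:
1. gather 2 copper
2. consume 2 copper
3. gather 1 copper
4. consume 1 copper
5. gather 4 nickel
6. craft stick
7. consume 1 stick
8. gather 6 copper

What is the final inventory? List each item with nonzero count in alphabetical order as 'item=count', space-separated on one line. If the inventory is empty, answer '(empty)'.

Answer: copper=6

Derivation:
After 1 (gather 2 copper): copper=2
After 2 (consume 2 copper): (empty)
After 3 (gather 1 copper): copper=1
After 4 (consume 1 copper): (empty)
After 5 (gather 4 nickel): nickel=4
After 6 (craft stick): stick=1
After 7 (consume 1 stick): (empty)
After 8 (gather 6 copper): copper=6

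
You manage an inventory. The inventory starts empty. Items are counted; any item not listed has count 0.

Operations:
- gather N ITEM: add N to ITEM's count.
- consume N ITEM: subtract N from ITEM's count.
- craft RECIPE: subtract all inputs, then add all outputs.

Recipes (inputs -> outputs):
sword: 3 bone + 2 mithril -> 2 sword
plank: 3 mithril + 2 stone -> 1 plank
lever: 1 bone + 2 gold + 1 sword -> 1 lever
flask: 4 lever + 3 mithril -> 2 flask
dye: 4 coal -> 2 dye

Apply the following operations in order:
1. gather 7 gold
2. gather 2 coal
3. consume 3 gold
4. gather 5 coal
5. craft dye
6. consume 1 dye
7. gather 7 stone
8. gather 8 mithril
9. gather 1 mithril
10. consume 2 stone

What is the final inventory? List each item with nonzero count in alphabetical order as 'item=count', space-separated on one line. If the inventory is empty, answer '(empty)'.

After 1 (gather 7 gold): gold=7
After 2 (gather 2 coal): coal=2 gold=7
After 3 (consume 3 gold): coal=2 gold=4
After 4 (gather 5 coal): coal=7 gold=4
After 5 (craft dye): coal=3 dye=2 gold=4
After 6 (consume 1 dye): coal=3 dye=1 gold=4
After 7 (gather 7 stone): coal=3 dye=1 gold=4 stone=7
After 8 (gather 8 mithril): coal=3 dye=1 gold=4 mithril=8 stone=7
After 9 (gather 1 mithril): coal=3 dye=1 gold=4 mithril=9 stone=7
After 10 (consume 2 stone): coal=3 dye=1 gold=4 mithril=9 stone=5

Answer: coal=3 dye=1 gold=4 mithril=9 stone=5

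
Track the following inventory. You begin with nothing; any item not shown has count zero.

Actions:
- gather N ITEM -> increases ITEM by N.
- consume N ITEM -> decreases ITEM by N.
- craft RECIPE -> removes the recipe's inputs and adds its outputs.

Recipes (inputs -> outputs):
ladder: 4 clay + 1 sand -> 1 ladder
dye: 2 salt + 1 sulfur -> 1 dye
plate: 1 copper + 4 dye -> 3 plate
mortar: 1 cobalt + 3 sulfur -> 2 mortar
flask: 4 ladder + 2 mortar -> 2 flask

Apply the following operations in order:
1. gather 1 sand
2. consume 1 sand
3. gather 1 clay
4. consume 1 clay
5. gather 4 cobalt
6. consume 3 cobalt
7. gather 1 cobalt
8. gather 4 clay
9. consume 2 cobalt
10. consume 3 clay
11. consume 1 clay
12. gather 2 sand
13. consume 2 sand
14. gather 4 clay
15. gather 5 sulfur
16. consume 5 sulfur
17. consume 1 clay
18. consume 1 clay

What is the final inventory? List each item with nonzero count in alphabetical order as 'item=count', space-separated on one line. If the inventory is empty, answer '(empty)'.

After 1 (gather 1 sand): sand=1
After 2 (consume 1 sand): (empty)
After 3 (gather 1 clay): clay=1
After 4 (consume 1 clay): (empty)
After 5 (gather 4 cobalt): cobalt=4
After 6 (consume 3 cobalt): cobalt=1
After 7 (gather 1 cobalt): cobalt=2
After 8 (gather 4 clay): clay=4 cobalt=2
After 9 (consume 2 cobalt): clay=4
After 10 (consume 3 clay): clay=1
After 11 (consume 1 clay): (empty)
After 12 (gather 2 sand): sand=2
After 13 (consume 2 sand): (empty)
After 14 (gather 4 clay): clay=4
After 15 (gather 5 sulfur): clay=4 sulfur=5
After 16 (consume 5 sulfur): clay=4
After 17 (consume 1 clay): clay=3
After 18 (consume 1 clay): clay=2

Answer: clay=2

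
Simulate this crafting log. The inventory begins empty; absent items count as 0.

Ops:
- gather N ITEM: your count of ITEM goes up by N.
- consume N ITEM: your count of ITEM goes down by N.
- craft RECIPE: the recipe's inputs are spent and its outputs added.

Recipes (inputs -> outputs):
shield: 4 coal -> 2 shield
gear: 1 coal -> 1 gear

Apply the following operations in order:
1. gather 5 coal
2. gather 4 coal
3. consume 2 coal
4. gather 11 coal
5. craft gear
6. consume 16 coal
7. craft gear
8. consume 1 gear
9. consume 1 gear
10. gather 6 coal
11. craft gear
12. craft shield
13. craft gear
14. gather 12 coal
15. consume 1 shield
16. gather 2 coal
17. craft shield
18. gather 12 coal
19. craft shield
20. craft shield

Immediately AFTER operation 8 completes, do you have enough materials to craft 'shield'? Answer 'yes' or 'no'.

After 1 (gather 5 coal): coal=5
After 2 (gather 4 coal): coal=9
After 3 (consume 2 coal): coal=7
After 4 (gather 11 coal): coal=18
After 5 (craft gear): coal=17 gear=1
After 6 (consume 16 coal): coal=1 gear=1
After 7 (craft gear): gear=2
After 8 (consume 1 gear): gear=1

Answer: no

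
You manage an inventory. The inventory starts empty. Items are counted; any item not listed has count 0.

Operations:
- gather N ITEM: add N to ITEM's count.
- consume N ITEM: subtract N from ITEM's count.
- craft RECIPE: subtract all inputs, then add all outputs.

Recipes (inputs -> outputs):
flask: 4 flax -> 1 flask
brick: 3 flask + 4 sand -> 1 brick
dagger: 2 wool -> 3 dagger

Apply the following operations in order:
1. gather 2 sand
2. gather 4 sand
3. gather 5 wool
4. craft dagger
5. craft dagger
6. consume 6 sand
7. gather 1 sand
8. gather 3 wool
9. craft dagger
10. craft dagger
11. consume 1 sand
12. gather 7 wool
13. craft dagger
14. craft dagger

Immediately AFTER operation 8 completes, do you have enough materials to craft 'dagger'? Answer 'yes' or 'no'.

After 1 (gather 2 sand): sand=2
After 2 (gather 4 sand): sand=6
After 3 (gather 5 wool): sand=6 wool=5
After 4 (craft dagger): dagger=3 sand=6 wool=3
After 5 (craft dagger): dagger=6 sand=6 wool=1
After 6 (consume 6 sand): dagger=6 wool=1
After 7 (gather 1 sand): dagger=6 sand=1 wool=1
After 8 (gather 3 wool): dagger=6 sand=1 wool=4

Answer: yes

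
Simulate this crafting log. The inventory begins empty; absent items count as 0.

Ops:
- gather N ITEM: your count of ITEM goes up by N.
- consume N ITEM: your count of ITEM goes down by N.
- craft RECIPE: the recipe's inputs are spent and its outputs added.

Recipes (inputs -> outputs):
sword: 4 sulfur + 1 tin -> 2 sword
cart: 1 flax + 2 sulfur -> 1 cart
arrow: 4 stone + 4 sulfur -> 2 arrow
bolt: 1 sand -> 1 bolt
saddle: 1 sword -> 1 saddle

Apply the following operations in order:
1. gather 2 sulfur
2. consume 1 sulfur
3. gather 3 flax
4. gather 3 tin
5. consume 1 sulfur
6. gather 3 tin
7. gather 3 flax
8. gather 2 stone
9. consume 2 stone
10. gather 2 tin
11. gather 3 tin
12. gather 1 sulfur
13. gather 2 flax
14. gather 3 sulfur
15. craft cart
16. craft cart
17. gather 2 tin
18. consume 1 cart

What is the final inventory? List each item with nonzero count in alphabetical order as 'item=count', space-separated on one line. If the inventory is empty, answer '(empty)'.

Answer: cart=1 flax=6 tin=13

Derivation:
After 1 (gather 2 sulfur): sulfur=2
After 2 (consume 1 sulfur): sulfur=1
After 3 (gather 3 flax): flax=3 sulfur=1
After 4 (gather 3 tin): flax=3 sulfur=1 tin=3
After 5 (consume 1 sulfur): flax=3 tin=3
After 6 (gather 3 tin): flax=3 tin=6
After 7 (gather 3 flax): flax=6 tin=6
After 8 (gather 2 stone): flax=6 stone=2 tin=6
After 9 (consume 2 stone): flax=6 tin=6
After 10 (gather 2 tin): flax=6 tin=8
After 11 (gather 3 tin): flax=6 tin=11
After 12 (gather 1 sulfur): flax=6 sulfur=1 tin=11
After 13 (gather 2 flax): flax=8 sulfur=1 tin=11
After 14 (gather 3 sulfur): flax=8 sulfur=4 tin=11
After 15 (craft cart): cart=1 flax=7 sulfur=2 tin=11
After 16 (craft cart): cart=2 flax=6 tin=11
After 17 (gather 2 tin): cart=2 flax=6 tin=13
After 18 (consume 1 cart): cart=1 flax=6 tin=13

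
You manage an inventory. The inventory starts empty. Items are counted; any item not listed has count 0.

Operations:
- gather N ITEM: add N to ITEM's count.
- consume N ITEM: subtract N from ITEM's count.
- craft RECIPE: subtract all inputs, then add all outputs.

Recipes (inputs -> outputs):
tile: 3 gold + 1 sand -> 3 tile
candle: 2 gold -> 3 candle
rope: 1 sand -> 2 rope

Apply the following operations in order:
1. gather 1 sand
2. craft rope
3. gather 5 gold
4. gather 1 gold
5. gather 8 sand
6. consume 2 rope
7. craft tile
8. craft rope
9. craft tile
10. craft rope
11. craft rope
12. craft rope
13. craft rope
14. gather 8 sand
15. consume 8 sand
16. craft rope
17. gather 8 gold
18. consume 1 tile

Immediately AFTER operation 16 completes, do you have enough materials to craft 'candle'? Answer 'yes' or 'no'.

After 1 (gather 1 sand): sand=1
After 2 (craft rope): rope=2
After 3 (gather 5 gold): gold=5 rope=2
After 4 (gather 1 gold): gold=6 rope=2
After 5 (gather 8 sand): gold=6 rope=2 sand=8
After 6 (consume 2 rope): gold=6 sand=8
After 7 (craft tile): gold=3 sand=7 tile=3
After 8 (craft rope): gold=3 rope=2 sand=6 tile=3
After 9 (craft tile): rope=2 sand=5 tile=6
After 10 (craft rope): rope=4 sand=4 tile=6
After 11 (craft rope): rope=6 sand=3 tile=6
After 12 (craft rope): rope=8 sand=2 tile=6
After 13 (craft rope): rope=10 sand=1 tile=6
After 14 (gather 8 sand): rope=10 sand=9 tile=6
After 15 (consume 8 sand): rope=10 sand=1 tile=6
After 16 (craft rope): rope=12 tile=6

Answer: no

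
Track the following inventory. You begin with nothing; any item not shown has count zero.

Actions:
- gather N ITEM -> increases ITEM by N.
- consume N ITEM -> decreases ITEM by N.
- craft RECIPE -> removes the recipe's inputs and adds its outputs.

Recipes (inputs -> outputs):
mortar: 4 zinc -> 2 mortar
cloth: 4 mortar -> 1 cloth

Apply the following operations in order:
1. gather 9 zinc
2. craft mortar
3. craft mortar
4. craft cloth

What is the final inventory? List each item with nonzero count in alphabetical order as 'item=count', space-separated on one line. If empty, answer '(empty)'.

After 1 (gather 9 zinc): zinc=9
After 2 (craft mortar): mortar=2 zinc=5
After 3 (craft mortar): mortar=4 zinc=1
After 4 (craft cloth): cloth=1 zinc=1

Answer: cloth=1 zinc=1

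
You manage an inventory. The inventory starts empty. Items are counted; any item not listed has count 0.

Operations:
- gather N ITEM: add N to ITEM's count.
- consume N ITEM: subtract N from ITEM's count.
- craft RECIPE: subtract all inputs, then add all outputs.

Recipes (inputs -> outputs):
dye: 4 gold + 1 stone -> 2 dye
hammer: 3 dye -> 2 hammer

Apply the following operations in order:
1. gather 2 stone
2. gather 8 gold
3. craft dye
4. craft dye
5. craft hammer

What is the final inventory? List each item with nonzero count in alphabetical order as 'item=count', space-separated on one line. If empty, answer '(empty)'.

After 1 (gather 2 stone): stone=2
After 2 (gather 8 gold): gold=8 stone=2
After 3 (craft dye): dye=2 gold=4 stone=1
After 4 (craft dye): dye=4
After 5 (craft hammer): dye=1 hammer=2

Answer: dye=1 hammer=2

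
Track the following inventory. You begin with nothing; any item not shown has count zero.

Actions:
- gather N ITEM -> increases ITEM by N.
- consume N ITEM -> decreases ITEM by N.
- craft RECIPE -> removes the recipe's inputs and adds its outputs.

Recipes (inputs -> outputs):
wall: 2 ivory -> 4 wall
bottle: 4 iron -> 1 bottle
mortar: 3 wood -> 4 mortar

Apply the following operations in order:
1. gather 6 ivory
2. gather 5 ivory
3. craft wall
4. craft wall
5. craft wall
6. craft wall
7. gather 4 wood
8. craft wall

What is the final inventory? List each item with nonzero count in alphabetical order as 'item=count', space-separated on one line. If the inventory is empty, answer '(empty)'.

After 1 (gather 6 ivory): ivory=6
After 2 (gather 5 ivory): ivory=11
After 3 (craft wall): ivory=9 wall=4
After 4 (craft wall): ivory=7 wall=8
After 5 (craft wall): ivory=5 wall=12
After 6 (craft wall): ivory=3 wall=16
After 7 (gather 4 wood): ivory=3 wall=16 wood=4
After 8 (craft wall): ivory=1 wall=20 wood=4

Answer: ivory=1 wall=20 wood=4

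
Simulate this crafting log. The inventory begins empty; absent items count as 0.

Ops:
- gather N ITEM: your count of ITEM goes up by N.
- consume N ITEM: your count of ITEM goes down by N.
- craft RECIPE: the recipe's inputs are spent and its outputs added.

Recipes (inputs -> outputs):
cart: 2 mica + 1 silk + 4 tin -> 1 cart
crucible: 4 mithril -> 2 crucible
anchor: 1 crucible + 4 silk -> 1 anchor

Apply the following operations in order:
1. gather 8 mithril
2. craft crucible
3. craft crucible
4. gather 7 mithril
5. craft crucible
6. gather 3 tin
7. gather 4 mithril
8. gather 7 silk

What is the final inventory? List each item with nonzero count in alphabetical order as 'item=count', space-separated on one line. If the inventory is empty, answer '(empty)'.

After 1 (gather 8 mithril): mithril=8
After 2 (craft crucible): crucible=2 mithril=4
After 3 (craft crucible): crucible=4
After 4 (gather 7 mithril): crucible=4 mithril=7
After 5 (craft crucible): crucible=6 mithril=3
After 6 (gather 3 tin): crucible=6 mithril=3 tin=3
After 7 (gather 4 mithril): crucible=6 mithril=7 tin=3
After 8 (gather 7 silk): crucible=6 mithril=7 silk=7 tin=3

Answer: crucible=6 mithril=7 silk=7 tin=3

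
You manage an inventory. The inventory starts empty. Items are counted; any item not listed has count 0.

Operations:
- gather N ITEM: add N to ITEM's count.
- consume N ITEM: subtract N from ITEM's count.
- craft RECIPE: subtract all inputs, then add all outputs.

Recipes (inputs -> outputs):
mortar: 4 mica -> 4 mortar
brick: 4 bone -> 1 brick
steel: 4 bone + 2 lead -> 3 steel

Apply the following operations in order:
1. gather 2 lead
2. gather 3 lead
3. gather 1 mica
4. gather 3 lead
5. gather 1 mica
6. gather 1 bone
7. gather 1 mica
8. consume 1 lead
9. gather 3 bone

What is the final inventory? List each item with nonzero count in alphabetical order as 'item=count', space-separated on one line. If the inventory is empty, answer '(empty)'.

Answer: bone=4 lead=7 mica=3

Derivation:
After 1 (gather 2 lead): lead=2
After 2 (gather 3 lead): lead=5
After 3 (gather 1 mica): lead=5 mica=1
After 4 (gather 3 lead): lead=8 mica=1
After 5 (gather 1 mica): lead=8 mica=2
After 6 (gather 1 bone): bone=1 lead=8 mica=2
After 7 (gather 1 mica): bone=1 lead=8 mica=3
After 8 (consume 1 lead): bone=1 lead=7 mica=3
After 9 (gather 3 bone): bone=4 lead=7 mica=3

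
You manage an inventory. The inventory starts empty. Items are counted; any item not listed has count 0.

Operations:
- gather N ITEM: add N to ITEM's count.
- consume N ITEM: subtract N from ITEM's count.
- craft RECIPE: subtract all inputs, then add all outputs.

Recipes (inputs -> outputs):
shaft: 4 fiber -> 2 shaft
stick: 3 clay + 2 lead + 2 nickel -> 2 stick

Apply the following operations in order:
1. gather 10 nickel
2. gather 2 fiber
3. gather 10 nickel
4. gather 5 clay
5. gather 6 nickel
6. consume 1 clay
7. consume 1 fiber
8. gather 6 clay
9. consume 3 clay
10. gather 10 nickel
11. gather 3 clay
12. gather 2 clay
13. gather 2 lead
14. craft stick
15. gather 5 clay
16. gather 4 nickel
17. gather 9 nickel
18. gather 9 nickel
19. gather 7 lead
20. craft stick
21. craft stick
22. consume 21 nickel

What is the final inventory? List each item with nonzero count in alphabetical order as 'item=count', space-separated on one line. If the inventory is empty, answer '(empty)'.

Answer: clay=8 fiber=1 lead=3 nickel=31 stick=6

Derivation:
After 1 (gather 10 nickel): nickel=10
After 2 (gather 2 fiber): fiber=2 nickel=10
After 3 (gather 10 nickel): fiber=2 nickel=20
After 4 (gather 5 clay): clay=5 fiber=2 nickel=20
After 5 (gather 6 nickel): clay=5 fiber=2 nickel=26
After 6 (consume 1 clay): clay=4 fiber=2 nickel=26
After 7 (consume 1 fiber): clay=4 fiber=1 nickel=26
After 8 (gather 6 clay): clay=10 fiber=1 nickel=26
After 9 (consume 3 clay): clay=7 fiber=1 nickel=26
After 10 (gather 10 nickel): clay=7 fiber=1 nickel=36
After 11 (gather 3 clay): clay=10 fiber=1 nickel=36
After 12 (gather 2 clay): clay=12 fiber=1 nickel=36
After 13 (gather 2 lead): clay=12 fiber=1 lead=2 nickel=36
After 14 (craft stick): clay=9 fiber=1 nickel=34 stick=2
After 15 (gather 5 clay): clay=14 fiber=1 nickel=34 stick=2
After 16 (gather 4 nickel): clay=14 fiber=1 nickel=38 stick=2
After 17 (gather 9 nickel): clay=14 fiber=1 nickel=47 stick=2
After 18 (gather 9 nickel): clay=14 fiber=1 nickel=56 stick=2
After 19 (gather 7 lead): clay=14 fiber=1 lead=7 nickel=56 stick=2
After 20 (craft stick): clay=11 fiber=1 lead=5 nickel=54 stick=4
After 21 (craft stick): clay=8 fiber=1 lead=3 nickel=52 stick=6
After 22 (consume 21 nickel): clay=8 fiber=1 lead=3 nickel=31 stick=6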